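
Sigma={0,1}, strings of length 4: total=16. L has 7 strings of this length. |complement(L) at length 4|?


Alphabet: {0,1}
String length: 4
Total strings of length 4 = 2^4 = 16
Strings in L = 7
Complement = total - |L|
= 16 - 7
= 9

9


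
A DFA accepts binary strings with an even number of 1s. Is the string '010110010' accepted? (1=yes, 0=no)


DFA has 2 states: q_even (start, accept=yes) and q_odd
Processing string '010110010' character by character:
  Position 0: read '0', 1-count=0 -> q_even (no change)
  Position 1: read '1', 1-count=1 -> q_odd
  Position 2: read '0', 1-count=1 -> q_odd (no change)
  Position 3: read '1', 1-count=2 -> q_even
  Position 4: read '1', 1-count=3 -> q_odd
  Position 5: read '0', 1-count=3 -> q_odd (no change)
  Position 6: read '0', 1-count=3 -> q_odd (no change)
  Position 7: read '1', 1-count=4 -> q_even
  Position 8: read '0', 1-count=4 -> q_even (no change)
Final state: q_even, total 1s = 4 (even); the DFA requires an even count -> accept

1


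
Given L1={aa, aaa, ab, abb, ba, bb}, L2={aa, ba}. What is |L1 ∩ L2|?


L1 = {aa, aaa, ab, abb, ba, bb}
L2 = {aa, ba}
Checking each string in L1 against L2:
  'aa': in L2? Yes
  'aaa': in L2? No
  'ab': in L2? No
  'abb': in L2? No
  'ba': in L2? Yes
  'bb': in L2? No
Intersection = {aa, ba}
|L1 ∩ L2| = 2

2


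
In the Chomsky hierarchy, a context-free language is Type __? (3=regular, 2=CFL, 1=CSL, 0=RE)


Chomsky hierarchy levels:
  Type 3: Regular (DFA/NFA/regex)
  Type 2: Context-free (PDA)
  Type 1: Context-sensitive
  Type 0: Recursively enumerable (TM)
'context-free' corresponds to Type 2

2


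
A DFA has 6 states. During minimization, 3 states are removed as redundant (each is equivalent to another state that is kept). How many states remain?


Original DFA: 6 states
Redundant states removed: 3
Minimized states = original - removed
= 6 - 3
= 3

3


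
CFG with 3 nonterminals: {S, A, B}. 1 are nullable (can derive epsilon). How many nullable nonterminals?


Nonterminals: {S, A, B}
A nonterminal is nullable if it can derive epsilon
Counting nullable nonterminals: 1
Total nullable = 1

1


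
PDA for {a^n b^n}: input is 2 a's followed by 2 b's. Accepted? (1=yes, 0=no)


Language requires equal numbers of a's and b's
PDA pushes for each 'a', pops for each 'b'
Number of a's = 2
Number of b's = 2
2 == 2 -> Accept

1


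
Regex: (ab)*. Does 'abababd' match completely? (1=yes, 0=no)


Pattern: (ab)*
String: 'abababd'
Pattern requires: zero or more repetitions of 'ab'
Length 7 is odd -> cannot be (ab)* -> no match
Result: 0

0


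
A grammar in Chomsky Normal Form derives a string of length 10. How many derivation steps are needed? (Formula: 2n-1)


Chomsky Normal Form derivation:
String length n = 10
Each step either:
  - Splits a nonterminal into two (n-1 such steps)
  - Converts a nonterminal to terminal (n such steps)
Total = (n-1) + n = 2n - 1
= 2(10) - 1
= 20 - 1
= 19

19


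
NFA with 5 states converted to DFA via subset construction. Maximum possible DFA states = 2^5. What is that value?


NFA has 5 states
Subset construction: each DFA state = subset of NFA states
Maximum subsets = 2^5
2^5 = 32

32


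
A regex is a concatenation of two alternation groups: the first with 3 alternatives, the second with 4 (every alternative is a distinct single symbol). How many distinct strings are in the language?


First group: 3 alternatives
Second group: 4 alternatives
Concatenation: each choice from group 1 pairs with each from group 2
Total = 3 x 4 = 12

12


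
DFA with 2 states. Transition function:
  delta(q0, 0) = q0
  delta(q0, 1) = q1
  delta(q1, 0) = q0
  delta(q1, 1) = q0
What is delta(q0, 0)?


Looking up transition function:
delta(q0, 0) in the table
Row: q0, Column: 0
Result: q0

q0


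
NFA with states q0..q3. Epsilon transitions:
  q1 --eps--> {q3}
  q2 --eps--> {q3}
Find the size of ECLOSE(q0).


Starting from q0
Initialize closure = {q0}
q0 has no outgoing epsilon transitions -> nothing to add
Final closure: {q0}
Size = 1

1


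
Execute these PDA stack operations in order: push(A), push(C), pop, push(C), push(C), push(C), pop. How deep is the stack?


Tracing stack operations:
  push(A) -> stack = [A], depth=1
  push(C) -> stack = [A,C], depth=2
  pop -> removed C, stack = [A], depth=1
  push(C) -> stack = [A,C], depth=2
  push(C) -> stack = [A,C,C], depth=3
  push(C) -> stack = [A,C,C,C], depth=4
  pop -> removed C, stack = [A,C,C], depth=3
Final depth = 3

3


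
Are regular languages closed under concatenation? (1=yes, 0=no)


Regular languages are closed under all standard operations:
- Union: Yes (product construction)
- Intersection: Yes (product construction)
- Complement: Yes (swap accept/reject)
- Concatenation: Yes (NFA construction)
Operation: concatenation -> Closed

1


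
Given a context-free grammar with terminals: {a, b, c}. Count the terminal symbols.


Terminal symbols: a, b, c
Counting each: a (#1), b (#2), c (#3)
Total = 3

3


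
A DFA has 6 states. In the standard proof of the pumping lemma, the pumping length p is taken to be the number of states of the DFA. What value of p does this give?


Pumping lemma for regular languages (standard proof):
Take p = |Q|, the number of DFA states.
Any string of length >= |Q| passes through |Q|+1 states while reading its first |Q| symbols,
so by pigeonhole some state repeats, giving the loop that can be pumped.
Here |Q| = 6
Therefore the proof uses p = 6

6


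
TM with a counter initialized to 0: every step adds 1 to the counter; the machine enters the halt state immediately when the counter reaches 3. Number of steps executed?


Counter starts at 0. Counting sequence:
  Step 1: counter = 1
  Step 2: counter = 2
  Step 3: counter = 3
Counter reached 3 -> halt
Total steps = 3

3


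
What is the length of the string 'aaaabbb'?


String: 'aaaabbb'
Counting characters:
  'a' appears 4 time(s)
  'b' appears 3 time(s)
Total length = 4 + 3 = 7

7


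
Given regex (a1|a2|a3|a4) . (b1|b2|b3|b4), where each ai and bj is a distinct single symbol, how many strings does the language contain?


First group: 4 alternatives
Second group: 4 alternatives
Concatenation: each choice from group 1 pairs with each from group 2
Total = 4 x 4 = 16

16


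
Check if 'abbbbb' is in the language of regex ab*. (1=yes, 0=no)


Pattern: ab*
String: 'abbbbb'
Pattern requires: exactly one 'a' followed by zero or more 'b's
First char is 'a' -> OK
Rest 'bbbbb': all b's? Yes
Result: 1

1


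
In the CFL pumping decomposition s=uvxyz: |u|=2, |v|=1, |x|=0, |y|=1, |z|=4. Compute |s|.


|s| = |u| + |v| + |x| + |y| + |z|
= 2 + 1 + 0 + 1 + 4
= 3 + 0 + 5
= 3 + 5
= 8

8


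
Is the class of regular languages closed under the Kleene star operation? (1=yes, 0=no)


Regular languages are closed under:
- Union (DFA product construction)
- Intersection (DFA product construction)
- Complement (swap accept/reject states)
- Concatenation (NFA construction)
- Kleene star (NFA construction)
Kleene star is in this list
Therefore: closed

1


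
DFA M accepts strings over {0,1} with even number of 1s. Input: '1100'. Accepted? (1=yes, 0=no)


DFA has 2 states: q_even (start, accept=yes) and q_odd
Processing string '1100' character by character:
  Position 0: read '1', 1-count=1 -> q_odd
  Position 1: read '1', 1-count=2 -> q_even
  Position 2: read '0', 1-count=2 -> q_even (no change)
  Position 3: read '0', 1-count=2 -> q_even (no change)
Final state: q_even, total 1s = 2 (even); the DFA requires an even count -> accept

1


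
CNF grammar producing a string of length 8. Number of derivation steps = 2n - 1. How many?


Chomsky Normal Form derivation:
String length n = 8
Each step either:
  - Splits a nonterminal into two (n-1 such steps)
  - Converts a nonterminal to terminal (n such steps)
Total = (n-1) + n = 2n - 1
= 2(8) - 1
= 16 - 1
= 15

15


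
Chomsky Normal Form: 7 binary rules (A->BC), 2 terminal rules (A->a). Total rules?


CNF allows two rule forms:
  A -> BC (binary): 7 rules
  A -> a (terminal): 2 rules
Total = 7 + 2 = 9

9


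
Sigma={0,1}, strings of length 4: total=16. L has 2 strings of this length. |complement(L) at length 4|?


Alphabet: {0,1}
String length: 4
Total strings of length 4 = 2^4 = 16
Strings in L = 2
Complement = total - |L|
= 16 - 2
= 14

14


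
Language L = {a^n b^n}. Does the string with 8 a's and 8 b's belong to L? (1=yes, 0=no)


Language requires equal numbers of a's and b's
PDA pushes for each 'a', pops for each 'b'
Number of a's = 8
Number of b's = 8
8 == 8 -> Accept

1


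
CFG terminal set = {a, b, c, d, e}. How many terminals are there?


Terminal symbols: a, b, c, d, e
Counting each: a (#1), b (#2), c (#3), d (#4), e (#5)
Total = 5

5


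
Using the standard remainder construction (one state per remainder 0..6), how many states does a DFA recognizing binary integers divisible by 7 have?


Divisibility by 7 is tracked via the remainder mod 7: 0, 1, ..., 6
The construction assigns one state to each remainder
Number of remainders = 7

7


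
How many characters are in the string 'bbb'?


String: 'bbb'
Counting characters:
  'b' appears 3 time(s)
Total length = 0 + 3 = 3

3


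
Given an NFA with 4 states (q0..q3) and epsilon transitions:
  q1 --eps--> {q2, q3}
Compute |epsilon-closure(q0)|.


Starting from q0
Initialize closure = {q0}
q0 has no outgoing epsilon transitions -> nothing to add
Final closure: {q0}
Size = 1

1


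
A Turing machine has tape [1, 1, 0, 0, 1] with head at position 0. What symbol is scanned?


Tape: [1, 1, 0, 0, 1]
Positions: 0 1 2 3 4
Values:    1 1 0 0 1
Head at position 0
tape[0] = 1

1


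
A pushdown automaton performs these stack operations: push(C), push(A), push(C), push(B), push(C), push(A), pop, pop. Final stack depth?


Tracing stack operations:
  push(C) -> stack = [C], depth=1
  push(A) -> stack = [C,A], depth=2
  push(C) -> stack = [C,A,C], depth=3
  push(B) -> stack = [C,A,C,B], depth=4
  push(C) -> stack = [C,A,C,B,C], depth=5
  push(A) -> stack = [C,A,C,B,C,A], depth=6
  pop -> removed A, stack = [C,A,C,B,C], depth=5
  pop -> removed C, stack = [C,A,C,B], depth=4
Final depth = 4

4


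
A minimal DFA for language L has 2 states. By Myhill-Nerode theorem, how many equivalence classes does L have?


Myhill-Nerode theorem:
Number of equivalence classes = number of states in minimal DFA
Minimal DFA states = 2
Therefore equivalence classes = 2

2


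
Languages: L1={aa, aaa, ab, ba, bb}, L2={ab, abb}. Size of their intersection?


L1 = {aa, aaa, ab, ba, bb}
L2 = {ab, abb}
Checking each string in L1 against L2:
  'aa': in L2? No
  'aaa': in L2? No
  'ab': in L2? Yes
  'ba': in L2? No
  'bb': in L2? No
Intersection = {ab}
|L1 ∩ L2| = 1

1


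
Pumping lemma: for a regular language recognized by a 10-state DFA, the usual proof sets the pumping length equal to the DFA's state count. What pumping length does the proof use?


Pumping lemma for regular languages (standard proof):
Take p = |Q|, the number of DFA states.
Any string of length >= |Q| passes through |Q|+1 states while reading its first |Q| symbols,
so by pigeonhole some state repeats, giving the loop that can be pumped.
Here |Q| = 10
Therefore the proof uses p = 10

10


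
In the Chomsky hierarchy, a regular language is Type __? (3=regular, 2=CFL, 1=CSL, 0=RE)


Chomsky hierarchy levels:
  Type 3: Regular (DFA/NFA/regex)
  Type 2: Context-free (PDA)
  Type 1: Context-sensitive
  Type 0: Recursively enumerable (TM)
'regular' corresponds to Type 3

3


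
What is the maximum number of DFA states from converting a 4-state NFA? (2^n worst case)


NFA has 4 states
Subset construction: each DFA state = subset of NFA states
Maximum subsets = 2^4
2^4 = 16

16


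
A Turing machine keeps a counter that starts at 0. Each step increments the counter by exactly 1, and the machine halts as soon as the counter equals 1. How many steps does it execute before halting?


Counter starts at 0. Counting sequence:
  Step 1: counter = 1
Counter reached 1 -> halt
Total steps = 1

1


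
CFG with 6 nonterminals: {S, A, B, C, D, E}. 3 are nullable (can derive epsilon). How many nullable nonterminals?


Nonterminals: {S, A, B, C, D, E}
A nonterminal is nullable if it can derive epsilon
Counting nullable nonterminals: 3
Total nullable = 3

3


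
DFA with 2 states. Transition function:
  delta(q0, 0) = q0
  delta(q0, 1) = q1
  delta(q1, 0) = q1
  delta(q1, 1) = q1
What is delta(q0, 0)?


Looking up transition function:
delta(q0, 0) in the table
Row: q0, Column: 0
Result: q0

q0


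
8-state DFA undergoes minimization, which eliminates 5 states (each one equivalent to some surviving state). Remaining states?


Original DFA: 8 states
Redundant states removed: 5
Minimized states = original - removed
= 8 - 5
= 3

3


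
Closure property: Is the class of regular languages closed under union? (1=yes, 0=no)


Regular languages are closed under all standard operations:
- Union: Yes (product construction)
- Intersection: Yes (product construction)
- Complement: Yes (swap accept/reject)
- Concatenation: Yes (NFA construction)
Operation: union -> Closed

1


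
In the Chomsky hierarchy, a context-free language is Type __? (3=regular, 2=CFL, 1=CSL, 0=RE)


Chomsky hierarchy levels:
  Type 3: Regular (DFA/NFA/regex)
  Type 2: Context-free (PDA)
  Type 1: Context-sensitive
  Type 0: Recursively enumerable (TM)
'context-free' corresponds to Type 2

2


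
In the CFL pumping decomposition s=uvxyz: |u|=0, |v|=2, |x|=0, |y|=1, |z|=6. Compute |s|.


|s| = |u| + |v| + |x| + |y| + |z|
= 0 + 2 + 0 + 1 + 6
= 2 + 0 + 7
= 2 + 7
= 9

9


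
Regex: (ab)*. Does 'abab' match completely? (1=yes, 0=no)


Pattern: (ab)*
String: 'abab'
Pattern requires: zero or more repetitions of 'ab'
Pairs: ['ab', 'ab']
All pairs are 'ab'? Yes
Result: 1

1


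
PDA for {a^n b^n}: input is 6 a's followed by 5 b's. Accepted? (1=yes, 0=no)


Language requires equal numbers of a's and b's
PDA pushes for each 'a', pops for each 'b'
Number of a's = 6
Number of b's = 5
6 != 5 -> Reject

0


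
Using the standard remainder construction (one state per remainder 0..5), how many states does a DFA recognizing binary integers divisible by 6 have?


Divisibility by 6 is tracked via the remainder mod 6: 0, 1, ..., 5
The construction assigns one state to each remainder
Number of remainders = 6

6


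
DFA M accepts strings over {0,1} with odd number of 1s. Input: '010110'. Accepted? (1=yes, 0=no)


DFA has 2 states: q_even (start, accept=no) and q_odd
Processing string '010110' character by character:
  Position 0: read '0', 1-count=0 -> q_even (no change)
  Position 1: read '1', 1-count=1 -> q_odd
  Position 2: read '0', 1-count=1 -> q_odd (no change)
  Position 3: read '1', 1-count=2 -> q_even
  Position 4: read '1', 1-count=3 -> q_odd
  Position 5: read '0', 1-count=3 -> q_odd (no change)
Final state: q_odd, total 1s = 3 (odd); the DFA requires an odd count -> accept

1


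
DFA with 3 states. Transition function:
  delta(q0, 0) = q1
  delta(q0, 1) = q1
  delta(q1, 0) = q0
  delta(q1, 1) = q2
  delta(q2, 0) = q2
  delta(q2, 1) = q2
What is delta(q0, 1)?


Looking up transition function:
delta(q0, 1) in the table
Row: q0, Column: 1
Result: q1

q1


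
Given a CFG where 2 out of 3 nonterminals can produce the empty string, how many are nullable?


Nonterminals: {S, A, B}
A nonterminal is nullable if it can derive epsilon
Counting nullable nonterminals: 2
Total nullable = 2

2


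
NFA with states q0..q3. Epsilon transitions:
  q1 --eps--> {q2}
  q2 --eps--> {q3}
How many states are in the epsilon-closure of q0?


Starting from q0
Initialize closure = {q0}
q0 has no outgoing epsilon transitions -> nothing to add
Final closure: {q0}
Size = 1

1


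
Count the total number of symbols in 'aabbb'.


String: 'aabbb'
Counting characters:
  'a' appears 2 time(s)
  'b' appears 3 time(s)
Total length = 2 + 3 = 5

5


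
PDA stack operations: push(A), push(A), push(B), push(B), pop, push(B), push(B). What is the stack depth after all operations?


Tracing stack operations:
  push(A) -> stack = [A], depth=1
  push(A) -> stack = [A,A], depth=2
  push(B) -> stack = [A,A,B], depth=3
  push(B) -> stack = [A,A,B,B], depth=4
  pop -> removed B, stack = [A,A,B], depth=3
  push(B) -> stack = [A,A,B,B], depth=4
  push(B) -> stack = [A,A,B,B,B], depth=5
Final depth = 5

5


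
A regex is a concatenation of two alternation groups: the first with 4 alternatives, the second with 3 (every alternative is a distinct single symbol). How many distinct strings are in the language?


First group: 4 alternatives
Second group: 3 alternatives
Concatenation: each choice from group 1 pairs with each from group 2
Total = 4 x 3 = 12

12


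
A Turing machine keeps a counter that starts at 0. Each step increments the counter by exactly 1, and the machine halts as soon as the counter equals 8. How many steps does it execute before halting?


Counter starts at 0. Counting sequence:
  Step 1: counter = 1
  Step 2: counter = 2
  Step 3: counter = 3
  Step 4: counter = 4
  Step 5: counter = 5
  Step 6: counter = 6
  Step 7: counter = 7
  Step 8: counter = 8
Counter reached 8 -> halt
Total steps = 8

8


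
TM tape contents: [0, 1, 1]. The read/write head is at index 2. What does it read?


Tape: [0, 1, 1]
Positions: 0 1 2
Values:    0 1 1
Head at position 2
tape[2] = 1

1


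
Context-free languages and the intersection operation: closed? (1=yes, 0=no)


CFL closure properties:
  Closed under: union, concatenation, Kleene star
  NOT closed under: intersection, complement
Operation 'intersection' is in not-closed list -> No (not closed)

0


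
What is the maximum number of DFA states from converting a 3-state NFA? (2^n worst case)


NFA has 3 states
Subset construction: each DFA state = subset of NFA states
Maximum subsets = 2^3
2^3 = 8

8


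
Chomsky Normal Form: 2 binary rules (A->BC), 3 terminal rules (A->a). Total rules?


CNF allows two rule forms:
  A -> BC (binary): 2 rules
  A -> a (terminal): 3 rules
Total = 2 + 3 = 5

5


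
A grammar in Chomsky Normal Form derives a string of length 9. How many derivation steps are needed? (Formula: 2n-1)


Chomsky Normal Form derivation:
String length n = 9
Each step either:
  - Splits a nonterminal into two (n-1 such steps)
  - Converts a nonterminal to terminal (n such steps)
Total = (n-1) + n = 2n - 1
= 2(9) - 1
= 18 - 1
= 17

17


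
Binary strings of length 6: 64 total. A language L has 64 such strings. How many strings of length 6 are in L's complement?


Alphabet: {0,1}
String length: 6
Total strings of length 6 = 2^6 = 64
Strings in L = 64
Complement = total - |L|
= 64 - 64
= 0

0


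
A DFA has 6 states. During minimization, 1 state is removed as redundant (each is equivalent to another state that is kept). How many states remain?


Original DFA: 6 states
Redundant states removed: 1
Minimized states = original - removed
= 6 - 1
= 5

5


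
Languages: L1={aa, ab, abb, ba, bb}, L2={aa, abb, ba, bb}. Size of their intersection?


L1 = {aa, ab, abb, ba, bb}
L2 = {aa, abb, ba, bb}
Checking each string in L1 against L2:
  'aa': in L2? Yes
  'ab': in L2? No
  'abb': in L2? Yes
  'ba': in L2? Yes
  'bb': in L2? Yes
Intersection = {aa, abb, ba, bb}
|L1 ∩ L2| = 4

4


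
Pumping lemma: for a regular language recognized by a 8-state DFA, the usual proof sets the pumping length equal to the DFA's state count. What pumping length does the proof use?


Pumping lemma for regular languages (standard proof):
Take p = |Q|, the number of DFA states.
Any string of length >= |Q| passes through |Q|+1 states while reading its first |Q| symbols,
so by pigeonhole some state repeats, giving the loop that can be pumped.
Here |Q| = 8
Therefore the proof uses p = 8

8


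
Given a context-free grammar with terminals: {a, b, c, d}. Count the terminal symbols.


Terminal symbols: a, b, c, d
Counting each: a (#1), b (#2), c (#3), d (#4)
Total = 4

4


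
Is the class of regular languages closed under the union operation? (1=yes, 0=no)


Regular languages are closed under:
- Union (DFA product construction)
- Intersection (DFA product construction)
- Complement (swap accept/reject states)
- Concatenation (NFA construction)
- Kleene star (NFA construction)
union is in this list
Therefore: closed

1


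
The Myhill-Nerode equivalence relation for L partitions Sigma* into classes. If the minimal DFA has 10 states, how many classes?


Myhill-Nerode theorem:
Number of equivalence classes = number of states in minimal DFA
Minimal DFA states = 10
Therefore equivalence classes = 10

10


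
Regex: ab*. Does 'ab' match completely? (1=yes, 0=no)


Pattern: ab*
String: 'ab'
Pattern requires: exactly one 'a' followed by zero or more 'b's
First char is 'a' -> OK
Rest 'b': all b's? Yes
Result: 1

1


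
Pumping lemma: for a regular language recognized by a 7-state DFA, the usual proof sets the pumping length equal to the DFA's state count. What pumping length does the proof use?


Pumping lemma for regular languages (standard proof):
Take p = |Q|, the number of DFA states.
Any string of length >= |Q| passes through |Q|+1 states while reading its first |Q| symbols,
so by pigeonhole some state repeats, giving the loop that can be pumped.
Here |Q| = 7
Therefore the proof uses p = 7

7


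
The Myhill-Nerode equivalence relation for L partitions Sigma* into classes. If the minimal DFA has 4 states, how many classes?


Myhill-Nerode theorem:
Number of equivalence classes = number of states in minimal DFA
Minimal DFA states = 4
Therefore equivalence classes = 4

4


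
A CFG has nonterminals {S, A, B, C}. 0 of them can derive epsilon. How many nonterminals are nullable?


Nonterminals: {S, A, B, C}
A nonterminal is nullable if it can derive epsilon
Counting nullable nonterminals: 0
Total nullable = 0

0


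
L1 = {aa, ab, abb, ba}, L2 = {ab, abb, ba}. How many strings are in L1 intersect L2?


L1 = {aa, ab, abb, ba}
L2 = {ab, abb, ba}
Checking each string in L1 against L2:
  'aa': in L2? No
  'ab': in L2? Yes
  'abb': in L2? Yes
  'ba': in L2? Yes
Intersection = {ab, abb, ba}
|L1 ∩ L2| = 3

3


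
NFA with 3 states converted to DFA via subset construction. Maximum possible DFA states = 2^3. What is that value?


NFA has 3 states
Subset construction: each DFA state = subset of NFA states
Maximum subsets = 2^3
2^3 = 8

8


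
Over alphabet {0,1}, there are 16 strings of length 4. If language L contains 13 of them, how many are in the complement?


Alphabet: {0,1}
String length: 4
Total strings of length 4 = 2^4 = 16
Strings in L = 13
Complement = total - |L|
= 16 - 13
= 3

3


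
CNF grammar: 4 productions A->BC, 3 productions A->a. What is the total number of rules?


CNF allows two rule forms:
  A -> BC (binary): 4 rules
  A -> a (terminal): 3 rules
Total = 4 + 3 = 7

7


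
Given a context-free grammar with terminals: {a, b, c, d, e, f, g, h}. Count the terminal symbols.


Terminal symbols: a, b, c, d, e, f, g, h
Counting each: a (#1), b (#2), c (#3), d (#4), e (#5), f (#6), g (#7), h (#8)
Total = 8

8


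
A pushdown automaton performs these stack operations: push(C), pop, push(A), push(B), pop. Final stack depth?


Tracing stack operations:
  push(C) -> stack = [C], depth=1
  pop -> removed C, stack = [], depth=0
  push(A) -> stack = [A], depth=1
  push(B) -> stack = [A,B], depth=2
  pop -> removed B, stack = [A], depth=1
Final depth = 1

1


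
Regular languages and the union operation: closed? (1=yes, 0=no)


Regular languages are closed under all standard operations:
- Union: Yes (product construction)
- Intersection: Yes (product construction)
- Complement: Yes (swap accept/reject)
- Concatenation: Yes (NFA construction)
Operation: union -> Closed

1


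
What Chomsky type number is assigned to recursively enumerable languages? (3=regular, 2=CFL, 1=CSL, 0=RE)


Chomsky hierarchy levels:
  Type 3: Regular (DFA/NFA/regex)
  Type 2: Context-free (PDA)
  Type 1: Context-sensitive
  Type 0: Recursively enumerable (TM)
'recursively enumerable' corresponds to Type 0

0


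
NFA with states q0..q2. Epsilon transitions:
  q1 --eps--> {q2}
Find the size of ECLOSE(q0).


Starting from q0
Initialize closure = {q0}
q0 has no outgoing epsilon transitions -> nothing to add
Final closure: {q0}
Size = 1

1


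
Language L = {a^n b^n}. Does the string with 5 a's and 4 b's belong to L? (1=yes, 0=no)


Language requires equal numbers of a's and b's
PDA pushes for each 'a', pops for each 'b'
Number of a's = 5
Number of b's = 4
5 != 4 -> Reject

0


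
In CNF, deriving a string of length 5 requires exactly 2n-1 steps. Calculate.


Chomsky Normal Form derivation:
String length n = 5
Each step either:
  - Splits a nonterminal into two (n-1 such steps)
  - Converts a nonterminal to terminal (n such steps)
Total = (n-1) + n = 2n - 1
= 2(5) - 1
= 10 - 1
= 9

9


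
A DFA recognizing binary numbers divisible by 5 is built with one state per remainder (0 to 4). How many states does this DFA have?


Divisibility by 5 is tracked via the remainder mod 5: 0, 1, ..., 4
The construction assigns one state to each remainder
Number of remainders = 5

5


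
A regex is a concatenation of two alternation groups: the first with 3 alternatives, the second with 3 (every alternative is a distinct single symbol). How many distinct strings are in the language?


First group: 3 alternatives
Second group: 3 alternatives
Concatenation: each choice from group 1 pairs with each from group 2
Total = 3 x 3 = 9

9


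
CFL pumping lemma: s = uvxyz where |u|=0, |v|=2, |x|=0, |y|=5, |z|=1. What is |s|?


|s| = |u| + |v| + |x| + |y| + |z|
= 0 + 2 + 0 + 5 + 1
= 2 + 0 + 6
= 2 + 6
= 8

8


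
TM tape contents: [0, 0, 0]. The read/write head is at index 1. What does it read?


Tape: [0, 0, 0]
Positions: 0 1 2
Values:    0 0 0
Head at position 1
tape[1] = 0

0


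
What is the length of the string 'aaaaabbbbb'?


String: 'aaaaabbbbb'
Counting characters:
  'a' appears 5 time(s)
  'b' appears 5 time(s)
Total length = 5 + 5 = 10

10


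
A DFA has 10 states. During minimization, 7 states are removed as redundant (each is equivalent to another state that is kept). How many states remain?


Original DFA: 10 states
Redundant states removed: 7
Minimized states = original - removed
= 10 - 7
= 3

3


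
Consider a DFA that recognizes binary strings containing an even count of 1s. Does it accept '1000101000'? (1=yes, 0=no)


DFA has 2 states: q_even (start, accept=yes) and q_odd
Processing string '1000101000' character by character:
  Position 0: read '1', 1-count=1 -> q_odd
  Position 1: read '0', 1-count=1 -> q_odd (no change)
  Position 2: read '0', 1-count=1 -> q_odd (no change)
  Position 3: read '0', 1-count=1 -> q_odd (no change)
  Position 4: read '1', 1-count=2 -> q_even
  Position 5: read '0', 1-count=2 -> q_even (no change)
  Position 6: read '1', 1-count=3 -> q_odd
  Position 7: read '0', 1-count=3 -> q_odd (no change)
  Position 8: read '0', 1-count=3 -> q_odd (no change)
  Position 9: read '0', 1-count=3 -> q_odd (no change)
Final state: q_odd, total 1s = 3 (odd); the DFA requires an even count -> reject

0


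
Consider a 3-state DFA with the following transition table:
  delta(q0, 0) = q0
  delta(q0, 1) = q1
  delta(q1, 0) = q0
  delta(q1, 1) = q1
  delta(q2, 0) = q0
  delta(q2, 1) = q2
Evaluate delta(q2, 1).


Looking up transition function:
delta(q2, 1) in the table
Row: q2, Column: 1
Result: q2

q2


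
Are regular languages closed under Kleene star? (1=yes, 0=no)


Regular languages are closed under:
- Union (DFA product construction)
- Intersection (DFA product construction)
- Complement (swap accept/reject states)
- Concatenation (NFA construction)
- Kleene star (NFA construction)
Kleene star is in this list
Therefore: closed

1


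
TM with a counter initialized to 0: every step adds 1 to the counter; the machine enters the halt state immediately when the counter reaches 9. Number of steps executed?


Counter starts at 0. Counting sequence:
  Step 1: counter = 1
  Step 2: counter = 2
  Step 3: counter = 3
  Step 4: counter = 4
  Step 5: counter = 5
  Step 6: counter = 6
  ...
  Step 9: counter = 9
Counter reached 9 -> halt
Total steps = 9

9


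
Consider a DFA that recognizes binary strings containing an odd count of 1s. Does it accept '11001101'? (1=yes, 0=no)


DFA has 2 states: q_even (start, accept=no) and q_odd
Processing string '11001101' character by character:
  Position 0: read '1', 1-count=1 -> q_odd
  Position 1: read '1', 1-count=2 -> q_even
  Position 2: read '0', 1-count=2 -> q_even (no change)
  Position 3: read '0', 1-count=2 -> q_even (no change)
  Position 4: read '1', 1-count=3 -> q_odd
  Position 5: read '1', 1-count=4 -> q_even
  Position 6: read '0', 1-count=4 -> q_even (no change)
  Position 7: read '1', 1-count=5 -> q_odd
Final state: q_odd, total 1s = 5 (odd); the DFA requires an odd count -> accept

1


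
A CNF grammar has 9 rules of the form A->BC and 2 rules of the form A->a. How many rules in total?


CNF allows two rule forms:
  A -> BC (binary): 9 rules
  A -> a (terminal): 2 rules
Total = 9 + 2 = 11

11


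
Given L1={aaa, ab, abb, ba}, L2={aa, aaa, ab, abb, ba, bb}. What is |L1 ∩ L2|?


L1 = {aaa, ab, abb, ba}
L2 = {aa, aaa, ab, abb, ba, bb}
Checking each string in L1 against L2:
  'aaa': in L2? Yes
  'ab': in L2? Yes
  'abb': in L2? Yes
  'ba': in L2? Yes
Intersection = {aaa, ab, abb, ba}
|L1 ∩ L2| = 4

4


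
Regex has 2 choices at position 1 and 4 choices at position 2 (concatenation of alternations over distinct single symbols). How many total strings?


First group: 2 alternatives
Second group: 4 alternatives
Concatenation: each choice from group 1 pairs with each from group 2
Total = 2 x 4 = 8

8


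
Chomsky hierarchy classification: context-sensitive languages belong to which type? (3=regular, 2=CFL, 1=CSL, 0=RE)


Chomsky hierarchy levels:
  Type 3: Regular (DFA/NFA/regex)
  Type 2: Context-free (PDA)
  Type 1: Context-sensitive
  Type 0: Recursively enumerable (TM)
'context-sensitive' corresponds to Type 1

1


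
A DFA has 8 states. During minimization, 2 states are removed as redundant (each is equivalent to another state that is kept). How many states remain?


Original DFA: 8 states
Redundant states removed: 2
Minimized states = original - removed
= 8 - 2
= 6

6


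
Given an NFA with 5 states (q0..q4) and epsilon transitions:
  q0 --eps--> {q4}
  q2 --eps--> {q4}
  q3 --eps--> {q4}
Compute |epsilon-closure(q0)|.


Starting from q0
Initialize closure = {q0}
Follow epsilon from q0 -> add q4
Final closure: {q0, q4}
Size = 2

2


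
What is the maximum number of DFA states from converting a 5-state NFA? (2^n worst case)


NFA has 5 states
Subset construction: each DFA state = subset of NFA states
Maximum subsets = 2^5
2^5 = 32

32


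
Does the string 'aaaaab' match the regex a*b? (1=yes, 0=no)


Pattern: a*b
String: 'aaaaab'
Pattern requires: zero or more 'a's followed by exactly one 'b'
Found 5 leading 'a's
Remaining: 'b'
Remaining is exactly 'b' -> match
Result: 1

1


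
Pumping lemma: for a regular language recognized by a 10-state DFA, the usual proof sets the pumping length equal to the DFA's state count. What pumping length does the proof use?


Pumping lemma for regular languages (standard proof):
Take p = |Q|, the number of DFA states.
Any string of length >= |Q| passes through |Q|+1 states while reading its first |Q| symbols,
so by pigeonhole some state repeats, giving the loop that can be pumped.
Here |Q| = 10
Therefore the proof uses p = 10

10


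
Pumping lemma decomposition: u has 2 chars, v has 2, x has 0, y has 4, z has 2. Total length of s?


|s| = |u| + |v| + |x| + |y| + |z|
= 2 + 2 + 0 + 4 + 2
= 4 + 0 + 6
= 4 + 6
= 10

10


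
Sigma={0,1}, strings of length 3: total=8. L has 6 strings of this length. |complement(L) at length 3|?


Alphabet: {0,1}
String length: 3
Total strings of length 3 = 2^3 = 8
Strings in L = 6
Complement = total - |L|
= 8 - 6
= 2

2


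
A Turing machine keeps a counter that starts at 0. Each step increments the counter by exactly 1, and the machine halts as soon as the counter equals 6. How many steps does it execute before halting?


Counter starts at 0. Counting sequence:
  Step 1: counter = 1
  Step 2: counter = 2
  Step 3: counter = 3
  Step 4: counter = 4
  Step 5: counter = 5
  Step 6: counter = 6
Counter reached 6 -> halt
Total steps = 6

6


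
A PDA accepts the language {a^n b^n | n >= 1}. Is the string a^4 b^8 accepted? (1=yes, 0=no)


Language requires equal numbers of a's and b's
PDA pushes for each 'a', pops for each 'b'
Number of a's = 4
Number of b's = 8
4 != 8 -> Reject

0


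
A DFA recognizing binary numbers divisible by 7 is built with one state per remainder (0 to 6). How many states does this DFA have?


Divisibility by 7 is tracked via the remainder mod 7: 0, 1, ..., 6
The construction assigns one state to each remainder
Number of remainders = 7

7


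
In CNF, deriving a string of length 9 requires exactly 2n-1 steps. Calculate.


Chomsky Normal Form derivation:
String length n = 9
Each step either:
  - Splits a nonterminal into two (n-1 such steps)
  - Converts a nonterminal to terminal (n such steps)
Total = (n-1) + n = 2n - 1
= 2(9) - 1
= 18 - 1
= 17

17


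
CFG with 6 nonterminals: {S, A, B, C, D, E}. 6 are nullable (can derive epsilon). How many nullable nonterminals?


Nonterminals: {S, A, B, C, D, E}
A nonterminal is nullable if it can derive epsilon
Counting nullable nonterminals: 6
Total nullable = 6

6


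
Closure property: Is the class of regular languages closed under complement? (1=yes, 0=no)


Regular languages are closed under all standard operations:
- Union: Yes (product construction)
- Intersection: Yes (product construction)
- Complement: Yes (swap accept/reject)
- Concatenation: Yes (NFA construction)
Operation: complement -> Closed

1


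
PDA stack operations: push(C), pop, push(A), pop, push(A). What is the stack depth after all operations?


Tracing stack operations:
  push(C) -> stack = [C], depth=1
  pop -> removed C, stack = [], depth=0
  push(A) -> stack = [A], depth=1
  pop -> removed A, stack = [], depth=0
  push(A) -> stack = [A], depth=1
Final depth = 1

1


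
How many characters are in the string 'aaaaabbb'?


String: 'aaaaabbb'
Counting characters:
  'a' appears 5 time(s)
  'b' appears 3 time(s)
Total length = 5 + 3 = 8

8


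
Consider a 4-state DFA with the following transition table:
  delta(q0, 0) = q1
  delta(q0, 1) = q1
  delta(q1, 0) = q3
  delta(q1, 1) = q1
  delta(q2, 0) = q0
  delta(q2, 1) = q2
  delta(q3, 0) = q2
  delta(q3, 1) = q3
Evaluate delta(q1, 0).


Looking up transition function:
delta(q1, 0) in the table
Row: q1, Column: 0
Result: q3

q3


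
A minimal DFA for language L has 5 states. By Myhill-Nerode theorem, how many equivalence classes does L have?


Myhill-Nerode theorem:
Number of equivalence classes = number of states in minimal DFA
Minimal DFA states = 5
Therefore equivalence classes = 5

5


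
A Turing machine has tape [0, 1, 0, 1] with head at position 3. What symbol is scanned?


Tape: [0, 1, 0, 1]
Positions: 0 1 2 3
Values:    0 1 0 1
Head at position 3
tape[3] = 1

1


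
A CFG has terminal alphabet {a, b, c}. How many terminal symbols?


Terminal symbols: a, b, c
Counting each: a (#1), b (#2), c (#3)
Total = 3

3


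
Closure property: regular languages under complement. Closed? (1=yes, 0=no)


Regular languages are closed under:
- Union (DFA product construction)
- Intersection (DFA product construction)
- Complement (swap accept/reject states)
- Concatenation (NFA construction)
- Kleene star (NFA construction)
complement is in this list
Therefore: closed

1


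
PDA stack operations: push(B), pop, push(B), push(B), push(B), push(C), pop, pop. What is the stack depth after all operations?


Tracing stack operations:
  push(B) -> stack = [B], depth=1
  pop -> removed B, stack = [], depth=0
  push(B) -> stack = [B], depth=1
  push(B) -> stack = [B,B], depth=2
  push(B) -> stack = [B,B,B], depth=3
  push(C) -> stack = [B,B,B,C], depth=4
  pop -> removed C, stack = [B,B,B], depth=3
  pop -> removed B, stack = [B,B], depth=2
Final depth = 2

2


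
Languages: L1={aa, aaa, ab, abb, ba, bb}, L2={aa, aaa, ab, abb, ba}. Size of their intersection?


L1 = {aa, aaa, ab, abb, ba, bb}
L2 = {aa, aaa, ab, abb, ba}
Checking each string in L1 against L2:
  'aa': in L2? Yes
  'aaa': in L2? Yes
  'ab': in L2? Yes
  'abb': in L2? Yes
  'ba': in L2? Yes
  'bb': in L2? No
Intersection = {aa, aaa, ab, abb, ba}
|L1 ∩ L2| = 5

5


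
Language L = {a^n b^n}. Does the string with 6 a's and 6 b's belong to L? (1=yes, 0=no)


Language requires equal numbers of a's and b's
PDA pushes for each 'a', pops for each 'b'
Number of a's = 6
Number of b's = 6
6 == 6 -> Accept

1


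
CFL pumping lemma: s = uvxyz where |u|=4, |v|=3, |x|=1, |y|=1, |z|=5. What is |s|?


|s| = |u| + |v| + |x| + |y| + |z|
= 4 + 3 + 1 + 1 + 5
= 7 + 1 + 6
= 8 + 6
= 14

14


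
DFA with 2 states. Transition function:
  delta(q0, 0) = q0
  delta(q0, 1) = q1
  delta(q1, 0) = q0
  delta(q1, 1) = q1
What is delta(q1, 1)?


Looking up transition function:
delta(q1, 1) in the table
Row: q1, Column: 1
Result: q1

q1


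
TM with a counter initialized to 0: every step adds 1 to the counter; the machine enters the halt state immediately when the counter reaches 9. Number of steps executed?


Counter starts at 0. Counting sequence:
  Step 1: counter = 1
  Step 2: counter = 2
  Step 3: counter = 3
  Step 4: counter = 4
  Step 5: counter = 5
  Step 6: counter = 6
  ...
  Step 9: counter = 9
Counter reached 9 -> halt
Total steps = 9

9


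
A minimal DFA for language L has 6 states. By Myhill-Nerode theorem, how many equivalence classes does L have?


Myhill-Nerode theorem:
Number of equivalence classes = number of states in minimal DFA
Minimal DFA states = 6
Therefore equivalence classes = 6

6


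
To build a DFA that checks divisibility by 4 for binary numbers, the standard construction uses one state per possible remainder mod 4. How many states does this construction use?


Divisibility by 4 is tracked via the remainder mod 4: 0, 1, ..., 3
The construction assigns one state to each remainder
Number of remainders = 4

4


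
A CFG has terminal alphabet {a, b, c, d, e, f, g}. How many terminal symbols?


Terminal symbols: a, b, c, d, e, f, g
Counting each: a (#1), b (#2), c (#3), d (#4), e (#5), f (#6), g (#7)
Total = 7

7


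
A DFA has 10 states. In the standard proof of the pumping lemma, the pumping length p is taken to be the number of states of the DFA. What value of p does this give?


Pumping lemma for regular languages (standard proof):
Take p = |Q|, the number of DFA states.
Any string of length >= |Q| passes through |Q|+1 states while reading its first |Q| symbols,
so by pigeonhole some state repeats, giving the loop that can be pumped.
Here |Q| = 10
Therefore the proof uses p = 10

10


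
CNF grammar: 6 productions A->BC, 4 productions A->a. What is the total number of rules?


CNF allows two rule forms:
  A -> BC (binary): 6 rules
  A -> a (terminal): 4 rules
Total = 6 + 4 = 10

10


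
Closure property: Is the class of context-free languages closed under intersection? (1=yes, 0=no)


CFL closure properties:
  Closed under: union, concatenation, Kleene star
  NOT closed under: intersection, complement
Operation 'intersection' is in not-closed list -> No (not closed)

0


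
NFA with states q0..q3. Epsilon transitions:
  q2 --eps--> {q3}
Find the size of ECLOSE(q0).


Starting from q0
Initialize closure = {q0}
q0 has no outgoing epsilon transitions -> nothing to add
Final closure: {q0}
Size = 1

1
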